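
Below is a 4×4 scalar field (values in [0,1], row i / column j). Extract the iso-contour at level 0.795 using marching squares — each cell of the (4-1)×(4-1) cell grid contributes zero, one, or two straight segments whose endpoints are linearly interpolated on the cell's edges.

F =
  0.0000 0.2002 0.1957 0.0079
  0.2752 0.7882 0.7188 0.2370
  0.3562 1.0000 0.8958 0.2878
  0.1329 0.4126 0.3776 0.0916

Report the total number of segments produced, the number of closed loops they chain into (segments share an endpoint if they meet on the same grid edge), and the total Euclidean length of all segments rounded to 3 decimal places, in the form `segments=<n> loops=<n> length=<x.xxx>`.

cell (1,0): code 0100 → (1.032,1.000)–(2.000,0.682)
cell (1,1): code 1100 → (1.431,2.000)–(1.032,1.000)
cell (1,2): code 1000 → (2.000,2.166)–(1.431,2.000)
cell (2,0): code 0010 → (2.000,0.682)–(2.349,1.000)
cell (2,1): code 0011 → (2.349,1.000)–(2.195,2.000)
cell (2,2): code 0001 → (2.195,2.000)–(2.000,2.166)
total: 6 segments, chained into 1 closed loop(s), length Σ = 4.428377

segments=6 loops=1 length=4.428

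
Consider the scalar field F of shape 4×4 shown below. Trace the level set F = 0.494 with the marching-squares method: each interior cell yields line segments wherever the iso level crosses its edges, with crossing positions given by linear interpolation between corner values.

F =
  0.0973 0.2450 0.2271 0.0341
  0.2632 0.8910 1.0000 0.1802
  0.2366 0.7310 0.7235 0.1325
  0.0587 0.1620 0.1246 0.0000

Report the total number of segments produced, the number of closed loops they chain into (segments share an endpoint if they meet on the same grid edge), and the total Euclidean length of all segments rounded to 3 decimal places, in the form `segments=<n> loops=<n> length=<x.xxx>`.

segments=8 loops=1 length=7.001

cell (0,0): code 0100 → (0.385,1.000)–(1.000,0.368)
cell (0,1): code 1100 → (0.345,2.000)–(0.385,1.000)
cell (0,2): code 1000 → (1.000,2.617)–(0.345,2.000)
cell (1,0): code 0110 → (1.000,0.368)–(2.000,0.521)
cell (1,2): code 1001 → (2.000,2.388)–(1.000,2.617)
cell (2,0): code 0010 → (2.000,0.521)–(2.417,1.000)
cell (2,1): code 0011 → (2.417,1.000)–(2.383,2.000)
cell (2,2): code 0001 → (2.383,2.000)–(2.000,2.388)
total: 8 segments, chained into 1 closed loop(s), length Σ = 7.001023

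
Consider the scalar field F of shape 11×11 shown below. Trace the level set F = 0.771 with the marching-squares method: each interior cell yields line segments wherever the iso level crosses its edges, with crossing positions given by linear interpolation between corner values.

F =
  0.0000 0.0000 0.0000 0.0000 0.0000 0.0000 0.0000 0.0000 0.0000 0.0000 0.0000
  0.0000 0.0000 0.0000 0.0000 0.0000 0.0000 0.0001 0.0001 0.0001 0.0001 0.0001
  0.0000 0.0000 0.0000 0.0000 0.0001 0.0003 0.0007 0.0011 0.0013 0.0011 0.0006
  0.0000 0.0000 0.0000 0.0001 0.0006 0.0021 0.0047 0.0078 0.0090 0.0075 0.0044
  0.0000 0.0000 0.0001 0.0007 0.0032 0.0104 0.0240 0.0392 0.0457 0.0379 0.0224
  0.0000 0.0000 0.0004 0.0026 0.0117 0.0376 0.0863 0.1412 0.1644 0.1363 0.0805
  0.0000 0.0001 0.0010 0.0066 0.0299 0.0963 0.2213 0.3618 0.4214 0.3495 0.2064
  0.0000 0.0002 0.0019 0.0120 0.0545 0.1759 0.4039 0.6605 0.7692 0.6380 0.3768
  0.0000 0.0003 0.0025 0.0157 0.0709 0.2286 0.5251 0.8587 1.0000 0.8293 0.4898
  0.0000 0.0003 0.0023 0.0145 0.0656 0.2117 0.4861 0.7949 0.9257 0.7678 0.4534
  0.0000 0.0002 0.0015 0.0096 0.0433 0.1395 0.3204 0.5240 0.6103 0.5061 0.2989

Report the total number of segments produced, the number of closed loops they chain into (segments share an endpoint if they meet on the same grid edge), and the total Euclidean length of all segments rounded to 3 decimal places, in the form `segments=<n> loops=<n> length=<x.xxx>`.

segments=10 loops=1 length=7.546

cell (7,6): code 0100 → (7.558,7.000)–(8.000,6.737)
cell (7,7): code 1100 → (7.008,8.000)–(7.558,7.000)
cell (7,8): code 1100 → (7.695,9.000)–(7.008,8.000)
cell (7,9): code 1000 → (8.000,9.172)–(7.695,9.000)
cell (8,6): code 0110 → (8.000,6.737)–(9.000,6.923)
cell (8,8): code 1011 → (9.000,8.980)–(8.948,9.000)
cell (8,9): code 0001 → (8.948,9.000)–(8.000,9.172)
cell (9,6): code 0010 → (9.000,6.923)–(9.088,7.000)
cell (9,7): code 0011 → (9.088,7.000)–(9.490,8.000)
cell (9,8): code 0001 → (9.490,8.000)–(9.000,8.980)
total: 10 segments, chained into 1 closed loop(s), length Σ = 7.546314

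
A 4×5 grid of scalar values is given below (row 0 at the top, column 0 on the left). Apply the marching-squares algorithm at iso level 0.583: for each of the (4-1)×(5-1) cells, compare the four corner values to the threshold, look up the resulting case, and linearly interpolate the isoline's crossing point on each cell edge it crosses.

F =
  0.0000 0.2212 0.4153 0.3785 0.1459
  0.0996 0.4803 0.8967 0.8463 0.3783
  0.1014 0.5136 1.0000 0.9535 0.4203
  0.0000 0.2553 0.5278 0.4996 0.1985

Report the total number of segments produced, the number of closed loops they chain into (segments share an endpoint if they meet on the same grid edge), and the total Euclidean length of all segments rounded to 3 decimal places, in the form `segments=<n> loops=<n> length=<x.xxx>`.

segments=8 loops=1 length=8.115

cell (0,1): code 0100 → (0.348,2.000)–(1.000,1.247)
cell (0,2): code 1100 → (0.437,3.000)–(0.348,2.000)
cell (0,3): code 1000 → (1.000,3.563)–(0.437,3.000)
cell (1,1): code 0110 → (1.000,1.247)–(2.000,1.143)
cell (1,3): code 1001 → (2.000,3.695)–(1.000,3.563)
cell (2,1): code 0010 → (2.000,1.143)–(2.883,2.000)
cell (2,2): code 0011 → (2.883,2.000)–(2.816,3.000)
cell (2,3): code 0001 → (2.816,3.000)–(2.000,3.695)
total: 8 segments, chained into 1 closed loop(s), length Σ = 8.114930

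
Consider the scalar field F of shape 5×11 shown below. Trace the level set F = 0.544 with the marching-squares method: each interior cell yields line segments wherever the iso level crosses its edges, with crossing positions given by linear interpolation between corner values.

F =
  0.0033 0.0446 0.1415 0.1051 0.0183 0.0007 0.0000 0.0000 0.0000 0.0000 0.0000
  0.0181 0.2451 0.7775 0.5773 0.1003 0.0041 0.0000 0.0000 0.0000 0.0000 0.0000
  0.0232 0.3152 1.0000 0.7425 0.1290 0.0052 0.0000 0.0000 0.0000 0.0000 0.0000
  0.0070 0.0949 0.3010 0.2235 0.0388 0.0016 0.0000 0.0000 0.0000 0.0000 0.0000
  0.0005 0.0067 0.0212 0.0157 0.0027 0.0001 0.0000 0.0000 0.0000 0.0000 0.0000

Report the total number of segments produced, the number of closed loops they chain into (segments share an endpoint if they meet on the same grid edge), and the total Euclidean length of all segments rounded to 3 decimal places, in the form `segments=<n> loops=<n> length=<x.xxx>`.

cell (0,1): code 0100 → (0.633,2.000)–(1.000,1.561)
cell (0,2): code 1100 → (0.929,3.000)–(0.633,2.000)
cell (0,3): code 1000 → (1.000,3.070)–(0.929,3.000)
cell (1,1): code 0110 → (1.000,1.561)–(2.000,1.334)
cell (1,3): code 1001 → (2.000,3.324)–(1.000,3.070)
cell (2,1): code 0010 → (2.000,1.334)–(2.652,2.000)
cell (2,2): code 0011 → (2.652,2.000)–(2.382,3.000)
cell (2,3): code 0001 → (2.382,3.000)–(2.000,3.324)
total: 8 segments, chained into 1 closed loop(s), length Σ = 6.240398

segments=8 loops=1 length=6.240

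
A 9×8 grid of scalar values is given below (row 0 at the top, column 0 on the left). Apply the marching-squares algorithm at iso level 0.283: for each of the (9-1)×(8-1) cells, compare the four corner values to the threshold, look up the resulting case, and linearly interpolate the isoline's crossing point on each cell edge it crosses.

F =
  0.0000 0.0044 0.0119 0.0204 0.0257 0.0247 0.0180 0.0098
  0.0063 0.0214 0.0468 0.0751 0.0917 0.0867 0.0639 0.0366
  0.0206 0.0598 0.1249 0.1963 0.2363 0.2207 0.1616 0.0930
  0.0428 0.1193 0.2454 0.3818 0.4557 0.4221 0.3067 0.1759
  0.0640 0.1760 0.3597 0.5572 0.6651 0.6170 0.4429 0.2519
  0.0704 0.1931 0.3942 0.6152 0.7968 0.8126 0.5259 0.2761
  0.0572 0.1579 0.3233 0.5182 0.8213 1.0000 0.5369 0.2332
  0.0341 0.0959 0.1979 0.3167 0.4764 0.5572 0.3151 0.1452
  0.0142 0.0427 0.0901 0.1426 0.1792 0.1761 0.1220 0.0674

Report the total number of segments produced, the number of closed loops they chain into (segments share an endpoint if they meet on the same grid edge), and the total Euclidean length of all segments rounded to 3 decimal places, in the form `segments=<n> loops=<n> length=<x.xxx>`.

segments=20 loops=1 length=17.221

cell (2,2): code 0100 → (2.467,3.000)–(3.000,2.276)
cell (2,3): code 1100 → (2.213,4.000)–(2.467,3.000)
cell (2,4): code 1100 → (2.309,5.000)–(2.213,4.000)
cell (2,5): code 1100 → (2.837,6.000)–(2.309,5.000)
cell (2,6): code 1000 → (3.000,6.181)–(2.837,6.000)
cell (3,1): code 0100 → (3.329,2.000)–(4.000,1.582)
cell (3,2): code 1110 → (3.000,2.276)–(3.329,2.000)
cell (3,6): code 1001 → (4.000,6.837)–(3.000,6.181)
cell (4,1): code 0110 → (4.000,1.582)–(5.000,1.447)
cell (4,6): code 1001 → (5.000,6.972)–(4.000,6.837)
cell (5,1): code 0110 → (5.000,1.447)–(6.000,1.756)
cell (5,6): code 1001 → (6.000,6.836)–(5.000,6.972)
cell (6,1): code 0010 → (6.000,1.756)–(6.321,2.000)
cell (6,2): code 0111 → (6.321,2.000)–(7.000,2.716)
cell (6,6): code 1001 → (7.000,6.189)–(6.000,6.836)
cell (7,2): code 0010 → (7.000,2.716)–(7.194,3.000)
cell (7,3): code 0011 → (7.194,3.000)–(7.651,4.000)
cell (7,4): code 0011 → (7.651,4.000)–(7.719,5.000)
cell (7,5): code 0011 → (7.719,5.000)–(7.166,6.000)
cell (7,6): code 0001 → (7.166,6.000)–(7.000,6.189)
total: 20 segments, chained into 1 closed loop(s), length Σ = 17.220747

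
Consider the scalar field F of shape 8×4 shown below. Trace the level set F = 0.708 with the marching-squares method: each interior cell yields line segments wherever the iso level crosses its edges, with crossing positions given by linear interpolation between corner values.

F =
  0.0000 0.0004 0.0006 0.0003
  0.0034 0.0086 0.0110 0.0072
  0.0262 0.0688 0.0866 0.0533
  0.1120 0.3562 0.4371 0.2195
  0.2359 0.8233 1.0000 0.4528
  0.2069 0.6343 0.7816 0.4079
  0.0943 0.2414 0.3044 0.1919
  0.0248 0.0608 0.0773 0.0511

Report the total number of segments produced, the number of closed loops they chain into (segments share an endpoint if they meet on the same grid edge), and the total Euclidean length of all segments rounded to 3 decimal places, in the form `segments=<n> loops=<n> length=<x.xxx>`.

cell (3,0): code 0100 → (3.753,1.000)–(4.000,0.804)
cell (3,1): code 1100 → (3.481,2.000)–(3.753,1.000)
cell (3,2): code 1000 → (4.000,2.534)–(3.481,2.000)
cell (4,0): code 0010 → (4.000,0.804)–(4.610,1.000)
cell (4,1): code 0111 → (4.610,1.000)–(5.000,1.500)
cell (4,2): code 1001 → (5.000,2.197)–(4.000,2.534)
cell (5,1): code 0010 → (5.000,1.500)–(5.154,2.000)
cell (5,2): code 0001 → (5.154,2.000)–(5.000,2.197)
total: 8 segments, chained into 1 closed loop(s), length Σ = 5.199324

segments=8 loops=1 length=5.199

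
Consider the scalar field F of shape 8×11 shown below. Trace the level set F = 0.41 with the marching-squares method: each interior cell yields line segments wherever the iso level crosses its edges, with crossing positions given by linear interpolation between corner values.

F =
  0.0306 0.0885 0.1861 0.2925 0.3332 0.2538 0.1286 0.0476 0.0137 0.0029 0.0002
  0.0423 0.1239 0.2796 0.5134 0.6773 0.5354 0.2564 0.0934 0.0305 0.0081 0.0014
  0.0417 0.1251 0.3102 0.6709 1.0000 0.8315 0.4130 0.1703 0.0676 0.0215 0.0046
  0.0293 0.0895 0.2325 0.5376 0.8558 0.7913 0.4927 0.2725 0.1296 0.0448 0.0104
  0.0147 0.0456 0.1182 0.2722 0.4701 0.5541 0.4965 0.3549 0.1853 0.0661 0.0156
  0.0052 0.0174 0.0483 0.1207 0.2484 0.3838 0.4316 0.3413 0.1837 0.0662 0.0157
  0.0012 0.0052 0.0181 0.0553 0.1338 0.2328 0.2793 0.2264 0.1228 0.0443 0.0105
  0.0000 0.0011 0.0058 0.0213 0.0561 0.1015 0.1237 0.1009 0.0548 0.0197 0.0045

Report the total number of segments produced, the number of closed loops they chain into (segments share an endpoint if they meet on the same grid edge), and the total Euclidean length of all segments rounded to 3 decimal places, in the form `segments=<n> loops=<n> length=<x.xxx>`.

segments=18 loops=1 length=14.154

cell (0,2): code 0100 → (0.532,3.000)–(1.000,2.558)
cell (0,3): code 1100 → (0.223,4.000)–(0.532,3.000)
cell (0,4): code 1100 → (0.555,5.000)–(0.223,4.000)
cell (0,5): code 1000 → (1.000,5.449)–(0.555,5.000)
cell (1,2): code 0110 → (1.000,2.558)–(2.000,2.277)
cell (1,5): code 1101 → (1.981,6.000)–(1.000,5.449)
cell (1,6): code 1000 → (2.000,6.012)–(1.981,6.000)
cell (2,2): code 0110 → (2.000,2.277)–(3.000,2.582)
cell (2,6): code 1001 → (3.000,6.376)–(2.000,6.012)
cell (3,2): code 0010 → (3.000,2.582)–(3.481,3.000)
cell (3,3): code 0111 → (3.481,3.000)–(4.000,3.696)
cell (3,6): code 1001 → (4.000,6.611)–(3.000,6.376)
cell (4,3): code 0010 → (4.000,3.696)–(4.271,4.000)
cell (4,4): code 0011 → (4.271,4.000)–(4.846,5.000)
cell (4,5): code 0111 → (4.846,5.000)–(5.000,5.548)
cell (4,6): code 1001 → (5.000,6.239)–(4.000,6.611)
cell (5,5): code 0010 → (5.000,5.548)–(5.142,6.000)
cell (5,6): code 0001 → (5.142,6.000)–(5.000,6.239)
total: 18 segments, chained into 1 closed loop(s), length Σ = 14.154121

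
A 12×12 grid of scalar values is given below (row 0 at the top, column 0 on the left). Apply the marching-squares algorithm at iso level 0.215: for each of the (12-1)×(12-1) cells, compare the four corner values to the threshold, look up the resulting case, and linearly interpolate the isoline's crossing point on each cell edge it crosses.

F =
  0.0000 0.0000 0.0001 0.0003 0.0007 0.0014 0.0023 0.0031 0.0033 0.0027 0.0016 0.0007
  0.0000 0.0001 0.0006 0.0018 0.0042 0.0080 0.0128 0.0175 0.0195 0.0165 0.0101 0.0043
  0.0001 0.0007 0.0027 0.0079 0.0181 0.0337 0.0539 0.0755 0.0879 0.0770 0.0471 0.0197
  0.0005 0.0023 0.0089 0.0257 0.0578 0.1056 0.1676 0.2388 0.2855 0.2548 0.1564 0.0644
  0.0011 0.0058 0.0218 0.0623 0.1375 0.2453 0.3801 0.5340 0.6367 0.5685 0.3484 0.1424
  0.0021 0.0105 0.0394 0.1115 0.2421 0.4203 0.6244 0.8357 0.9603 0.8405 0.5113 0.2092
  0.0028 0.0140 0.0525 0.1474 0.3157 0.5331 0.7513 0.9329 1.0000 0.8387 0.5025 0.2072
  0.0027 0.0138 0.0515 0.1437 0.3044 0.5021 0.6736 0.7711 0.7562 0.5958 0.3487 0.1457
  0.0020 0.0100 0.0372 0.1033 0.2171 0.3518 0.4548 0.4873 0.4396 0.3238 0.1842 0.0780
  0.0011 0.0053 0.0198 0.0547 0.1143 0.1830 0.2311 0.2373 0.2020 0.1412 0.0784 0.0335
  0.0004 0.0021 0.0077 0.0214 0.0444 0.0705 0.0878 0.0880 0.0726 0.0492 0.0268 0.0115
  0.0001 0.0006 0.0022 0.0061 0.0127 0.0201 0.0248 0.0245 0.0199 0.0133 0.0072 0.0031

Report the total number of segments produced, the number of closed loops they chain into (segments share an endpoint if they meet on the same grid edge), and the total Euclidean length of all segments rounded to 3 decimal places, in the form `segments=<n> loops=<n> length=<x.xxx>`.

segments=28 loops=1 length=22.102

cell (2,6): code 0100 → (2.854,7.000)–(3.000,6.666)
cell (2,7): code 1100 → (2.643,8.000)–(2.854,7.000)
cell (2,8): code 1100 → (2.776,9.000)–(2.643,8.000)
cell (2,9): code 1000 → (3.000,9.404)–(2.776,9.000)
cell (3,4): code 0100 → (3.783,5.000)–(4.000,4.719)
cell (3,5): code 1100 → (3.223,6.000)–(3.783,5.000)
cell (3,6): code 1110 → (3.000,6.666)–(3.223,6.000)
cell (3,9): code 1101 → (3.305,10.000)–(3.000,9.404)
cell (3,10): code 1000 → (4.000,10.648)–(3.305,10.000)
cell (4,3): code 0100 → (4.741,4.000)–(5.000,3.792)
cell (4,4): code 1110 → (4.000,4.719)–(4.741,4.000)
cell (4,10): code 1001 → (5.000,10.981)–(4.000,10.648)
cell (5,3): code 0110 → (5.000,3.792)–(6.000,3.402)
cell (5,10): code 1001 → (6.000,10.974)–(5.000,10.981)
cell (6,3): code 0110 → (6.000,3.402)–(7.000,3.444)
cell (6,10): code 1001 → (7.000,10.659)–(6.000,10.974)
cell (7,3): code 0110 → (7.000,3.444)–(8.000,3.982)
cell (7,9): code 1011 → (8.000,9.779)–(7.813,10.000)
cell (7,10): code 0001 → (7.813,10.000)–(7.000,10.659)
cell (8,3): code 0010 → (8.000,3.982)–(8.020,4.000)
cell (8,4): code 0011 → (8.020,4.000)–(8.810,5.000)
cell (8,5): code 0111 → (8.810,5.000)–(9.000,5.665)
cell (8,7): code 1011 → (9.000,7.632)–(8.945,8.000)
cell (8,8): code 0011 → (8.945,8.000)–(8.596,9.000)
cell (8,9): code 0001 → (8.596,9.000)–(8.000,9.779)
cell (9,5): code 0010 → (9.000,5.665)–(9.112,6.000)
cell (9,6): code 0011 → (9.112,6.000)–(9.149,7.000)
cell (9,7): code 0001 → (9.149,7.000)–(9.000,7.632)
total: 28 segments, chained into 1 closed loop(s), length Σ = 22.101600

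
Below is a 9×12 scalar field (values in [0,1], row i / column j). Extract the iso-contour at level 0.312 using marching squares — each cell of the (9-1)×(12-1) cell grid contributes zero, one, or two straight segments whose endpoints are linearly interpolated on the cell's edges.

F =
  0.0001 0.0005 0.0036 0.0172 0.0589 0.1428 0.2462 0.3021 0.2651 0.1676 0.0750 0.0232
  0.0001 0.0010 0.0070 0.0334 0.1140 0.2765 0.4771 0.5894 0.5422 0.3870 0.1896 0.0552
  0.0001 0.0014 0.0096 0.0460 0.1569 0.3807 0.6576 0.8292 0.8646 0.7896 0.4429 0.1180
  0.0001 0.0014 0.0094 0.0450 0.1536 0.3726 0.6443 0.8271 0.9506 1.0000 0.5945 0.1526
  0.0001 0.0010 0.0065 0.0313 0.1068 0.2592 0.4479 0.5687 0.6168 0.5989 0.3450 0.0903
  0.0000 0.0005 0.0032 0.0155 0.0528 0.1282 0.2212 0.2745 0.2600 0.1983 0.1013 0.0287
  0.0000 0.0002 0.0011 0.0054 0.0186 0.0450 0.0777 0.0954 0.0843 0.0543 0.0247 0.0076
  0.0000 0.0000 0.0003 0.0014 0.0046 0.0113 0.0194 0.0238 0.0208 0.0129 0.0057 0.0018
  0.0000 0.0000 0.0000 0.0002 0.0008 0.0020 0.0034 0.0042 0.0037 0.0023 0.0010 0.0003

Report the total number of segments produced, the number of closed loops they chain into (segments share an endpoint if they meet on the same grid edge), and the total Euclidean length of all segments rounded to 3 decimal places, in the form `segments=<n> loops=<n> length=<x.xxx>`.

cell (0,5): code 0100 → (0.285,6.000)–(1.000,5.177)
cell (0,6): code 1100 → (0.034,7.000)–(0.285,6.000)
cell (0,7): code 1100 → (0.169,8.000)–(0.034,7.000)
cell (0,8): code 1100 → (0.658,9.000)–(0.169,8.000)
cell (0,9): code 1000 → (1.000,9.380)–(0.658,9.000)
cell (1,4): code 0100 → (1.341,5.000)–(2.000,4.693)
cell (1,5): code 1110 → (1.000,5.177)–(1.341,5.000)
cell (1,9): code 1101 → (1.483,10.000)–(1.000,9.380)
cell (1,10): code 1000 → (2.000,10.403)–(1.483,10.000)
cell (2,4): code 0110 → (2.000,4.693)–(3.000,4.723)
cell (2,10): code 1001 → (3.000,10.639)–(2.000,10.403)
cell (3,4): code 0010 → (3.000,4.723)–(3.534,5.000)
cell (3,5): code 0111 → (3.534,5.000)–(4.000,5.280)
cell (3,10): code 1001 → (4.000,10.130)–(3.000,10.639)
cell (4,5): code 0010 → (4.000,5.280)–(4.599,6.000)
cell (4,6): code 0011 → (4.599,6.000)–(4.873,7.000)
cell (4,7): code 0011 → (4.873,7.000)–(4.854,8.000)
cell (4,8): code 0011 → (4.854,8.000)–(4.716,9.000)
cell (4,9): code 0011 → (4.716,9.000)–(4.135,10.000)
cell (4,10): code 0001 → (4.135,10.000)–(4.000,10.130)
total: 20 segments, chained into 1 closed loop(s), length Σ = 16.929530

segments=20 loops=1 length=16.930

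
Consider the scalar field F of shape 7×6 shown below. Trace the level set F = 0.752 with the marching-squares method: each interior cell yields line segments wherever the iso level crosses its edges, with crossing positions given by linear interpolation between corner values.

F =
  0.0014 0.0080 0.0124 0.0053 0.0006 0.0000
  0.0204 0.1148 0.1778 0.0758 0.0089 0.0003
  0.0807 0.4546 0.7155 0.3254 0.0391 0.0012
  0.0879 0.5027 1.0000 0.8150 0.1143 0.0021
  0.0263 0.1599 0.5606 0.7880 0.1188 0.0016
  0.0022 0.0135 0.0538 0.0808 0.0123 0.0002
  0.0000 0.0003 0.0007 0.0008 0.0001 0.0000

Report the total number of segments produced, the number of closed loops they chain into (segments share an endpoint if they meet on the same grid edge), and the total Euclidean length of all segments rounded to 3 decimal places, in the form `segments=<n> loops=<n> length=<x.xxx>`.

cell (2,1): code 0100 → (2.128,2.000)–(3.000,1.501)
cell (2,2): code 1100 → (2.871,3.000)–(2.128,2.000)
cell (2,3): code 1000 → (3.000,3.090)–(2.871,3.000)
cell (3,1): code 0010 → (3.000,1.501)–(3.564,2.000)
cell (3,2): code 0111 → (3.564,2.000)–(4.000,2.842)
cell (3,3): code 1001 → (4.000,3.054)–(3.000,3.090)
cell (4,2): code 0010 → (4.000,2.842)–(4.051,3.000)
cell (4,3): code 0001 → (4.051,3.000)–(4.000,3.054)
total: 8 segments, chained into 1 closed loop(s), length Σ = 5.348971

segments=8 loops=1 length=5.349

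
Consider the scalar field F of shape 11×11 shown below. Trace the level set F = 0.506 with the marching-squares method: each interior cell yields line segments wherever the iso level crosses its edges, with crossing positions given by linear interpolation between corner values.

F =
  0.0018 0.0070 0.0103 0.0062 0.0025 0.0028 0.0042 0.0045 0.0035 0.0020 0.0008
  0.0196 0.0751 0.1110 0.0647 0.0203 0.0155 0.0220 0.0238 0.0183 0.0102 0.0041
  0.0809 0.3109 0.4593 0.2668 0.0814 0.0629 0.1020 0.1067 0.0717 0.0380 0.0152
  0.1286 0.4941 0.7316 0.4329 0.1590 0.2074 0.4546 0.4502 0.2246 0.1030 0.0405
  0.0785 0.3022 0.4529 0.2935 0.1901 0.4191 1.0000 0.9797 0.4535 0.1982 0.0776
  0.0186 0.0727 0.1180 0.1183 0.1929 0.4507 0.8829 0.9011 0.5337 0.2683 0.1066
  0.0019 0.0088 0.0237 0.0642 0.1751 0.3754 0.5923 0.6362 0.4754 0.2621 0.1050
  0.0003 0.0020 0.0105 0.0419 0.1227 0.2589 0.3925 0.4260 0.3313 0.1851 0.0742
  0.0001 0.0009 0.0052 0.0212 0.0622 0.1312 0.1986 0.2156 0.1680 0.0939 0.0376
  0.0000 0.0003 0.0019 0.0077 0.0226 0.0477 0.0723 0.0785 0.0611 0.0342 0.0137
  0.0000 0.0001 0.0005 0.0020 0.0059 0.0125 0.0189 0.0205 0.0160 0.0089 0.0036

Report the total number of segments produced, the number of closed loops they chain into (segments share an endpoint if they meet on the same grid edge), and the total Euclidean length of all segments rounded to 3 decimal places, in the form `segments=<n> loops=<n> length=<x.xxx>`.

segments=16 loops=2 length=15.047

cell (2,1): code 0100 → (2.172,2.000)–(3.000,1.050)
cell (2,2): code 1000 → (3.000,2.755)–(2.172,2.000)
cell (3,1): code 0010 → (3.000,1.050)–(3.809,2.000)
cell (3,2): code 0001 → (3.809,2.000)–(3.000,2.755)
cell (3,5): code 0100 → (3.094,6.000)–(4.000,5.150)
cell (3,6): code 1100 → (3.105,7.000)–(3.094,6.000)
cell (3,7): code 1000 → (4.000,7.900)–(3.105,7.000)
cell (4,5): code 0110 → (4.000,5.150)–(5.000,5.128)
cell (4,7): code 1101 → (4.655,8.000)–(4.000,7.900)
cell (4,8): code 1000 → (5.000,8.104)–(4.655,8.000)
cell (5,5): code 0110 → (5.000,5.128)–(6.000,5.602)
cell (5,7): code 1011 → (6.000,7.810)–(5.475,8.000)
cell (5,8): code 0001 → (5.475,8.000)–(5.000,8.104)
cell (6,5): code 0010 → (6.000,5.602)–(6.432,6.000)
cell (6,6): code 0011 → (6.432,6.000)–(6.619,7.000)
cell (6,7): code 0001 → (6.619,7.000)–(6.000,7.810)
total: 16 segments, chained into 2 closed loop(s), length Σ = 15.047119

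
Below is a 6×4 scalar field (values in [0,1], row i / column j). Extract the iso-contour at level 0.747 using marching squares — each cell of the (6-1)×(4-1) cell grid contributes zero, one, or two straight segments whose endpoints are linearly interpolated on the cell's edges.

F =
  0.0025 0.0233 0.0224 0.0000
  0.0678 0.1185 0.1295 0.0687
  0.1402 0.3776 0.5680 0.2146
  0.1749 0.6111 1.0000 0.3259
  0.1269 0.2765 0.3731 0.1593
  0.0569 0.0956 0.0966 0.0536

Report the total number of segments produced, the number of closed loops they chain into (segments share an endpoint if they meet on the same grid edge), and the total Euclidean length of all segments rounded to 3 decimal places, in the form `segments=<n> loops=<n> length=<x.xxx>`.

cell (2,1): code 0100 → (2.414,2.000)–(3.000,1.349)
cell (2,2): code 1000 → (3.000,2.375)–(2.414,2.000)
cell (3,1): code 0010 → (3.000,1.349)–(3.404,2.000)
cell (3,2): code 0001 → (3.404,2.000)–(3.000,2.375)
total: 4 segments, chained into 1 closed loop(s), length Σ = 2.887605

segments=4 loops=1 length=2.888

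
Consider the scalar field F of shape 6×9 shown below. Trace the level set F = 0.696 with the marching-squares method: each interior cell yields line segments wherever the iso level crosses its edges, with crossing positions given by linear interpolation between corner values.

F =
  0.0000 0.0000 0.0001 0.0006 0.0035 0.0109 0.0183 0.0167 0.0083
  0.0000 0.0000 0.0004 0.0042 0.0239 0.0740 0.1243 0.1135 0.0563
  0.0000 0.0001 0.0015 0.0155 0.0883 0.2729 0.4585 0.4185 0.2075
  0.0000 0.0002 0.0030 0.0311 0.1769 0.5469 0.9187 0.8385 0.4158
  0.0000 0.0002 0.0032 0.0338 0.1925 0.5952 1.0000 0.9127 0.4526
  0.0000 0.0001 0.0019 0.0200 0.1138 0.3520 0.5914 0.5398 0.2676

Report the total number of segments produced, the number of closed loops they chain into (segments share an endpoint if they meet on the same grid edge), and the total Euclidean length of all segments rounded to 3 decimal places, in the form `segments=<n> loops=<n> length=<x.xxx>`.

segments=8 loops=1 length=7.097

cell (2,5): code 0100 → (2.516,6.000)–(3.000,5.401)
cell (2,6): code 1100 → (2.661,7.000)–(2.516,6.000)
cell (2,7): code 1000 → (3.000,7.337)–(2.661,7.000)
cell (3,5): code 0110 → (3.000,5.401)–(4.000,5.249)
cell (3,7): code 1001 → (4.000,7.471)–(3.000,7.337)
cell (4,5): code 0010 → (4.000,5.249)–(4.744,6.000)
cell (4,6): code 0011 → (4.744,6.000)–(4.581,7.000)
cell (4,7): code 0001 → (4.581,7.000)–(4.000,7.471)
total: 8 segments, chained into 1 closed loop(s), length Σ = 7.097465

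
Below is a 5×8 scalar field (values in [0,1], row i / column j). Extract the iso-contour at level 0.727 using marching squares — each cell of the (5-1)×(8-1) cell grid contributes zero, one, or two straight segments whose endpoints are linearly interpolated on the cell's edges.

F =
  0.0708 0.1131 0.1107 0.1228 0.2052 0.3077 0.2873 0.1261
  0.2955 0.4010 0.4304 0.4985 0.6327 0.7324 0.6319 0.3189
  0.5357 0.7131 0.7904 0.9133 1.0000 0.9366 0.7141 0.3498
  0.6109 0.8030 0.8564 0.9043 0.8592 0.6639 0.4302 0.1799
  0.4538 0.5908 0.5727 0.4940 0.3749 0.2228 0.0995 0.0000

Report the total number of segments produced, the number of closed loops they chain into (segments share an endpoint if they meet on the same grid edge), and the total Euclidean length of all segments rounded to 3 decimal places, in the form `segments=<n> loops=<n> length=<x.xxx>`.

segments=16 loops=1 length=12.411

cell (0,4): code 0100 → (0.987,5.000)–(1.000,4.946)
cell (0,5): code 1000 → (1.000,5.054)–(0.987,5.000)
cell (1,1): code 0100 → (1.824,2.000)–(2.000,1.180)
cell (1,2): code 1100 → (1.551,3.000)–(1.824,2.000)
cell (1,3): code 1100 → (1.257,4.000)–(1.551,3.000)
cell (1,4): code 1110 → (1.000,4.946)–(1.257,4.000)
cell (1,5): code 1001 → (2.000,5.942)–(1.000,5.054)
cell (2,0): code 0100 → (2.155,1.000)–(3.000,0.604)
cell (2,1): code 1110 → (2.000,1.180)–(2.155,1.000)
cell (2,4): code 1011 → (3.000,4.677)–(2.769,5.000)
cell (2,5): code 0001 → (2.769,5.000)–(2.000,5.942)
cell (3,0): code 0010 → (3.000,0.604)–(3.358,1.000)
cell (3,1): code 0011 → (3.358,1.000)–(3.456,2.000)
cell (3,2): code 0011 → (3.456,2.000)–(3.432,3.000)
cell (3,3): code 0011 → (3.432,3.000)–(3.273,4.000)
cell (3,4): code 0001 → (3.273,4.000)–(3.000,4.677)
total: 16 segments, chained into 1 closed loop(s), length Σ = 12.411235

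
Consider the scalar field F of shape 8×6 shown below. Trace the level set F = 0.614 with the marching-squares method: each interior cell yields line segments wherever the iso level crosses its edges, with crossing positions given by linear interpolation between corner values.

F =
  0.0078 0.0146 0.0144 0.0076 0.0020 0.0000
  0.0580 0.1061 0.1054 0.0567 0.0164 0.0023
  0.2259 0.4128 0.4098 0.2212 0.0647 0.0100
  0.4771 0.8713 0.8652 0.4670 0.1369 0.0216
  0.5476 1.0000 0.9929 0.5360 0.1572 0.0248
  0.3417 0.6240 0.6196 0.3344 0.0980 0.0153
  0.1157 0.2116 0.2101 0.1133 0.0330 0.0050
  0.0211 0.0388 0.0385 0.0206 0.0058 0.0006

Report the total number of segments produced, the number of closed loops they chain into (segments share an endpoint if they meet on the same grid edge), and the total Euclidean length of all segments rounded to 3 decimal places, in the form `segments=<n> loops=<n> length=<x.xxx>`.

cell (2,0): code 0100 → (2.439,1.000)–(3.000,0.347)
cell (2,1): code 1100 → (2.448,2.000)–(2.439,1.000)
cell (2,2): code 1000 → (3.000,2.631)–(2.448,2.000)
cell (3,0): code 0110 → (3.000,0.347)–(4.000,0.147)
cell (3,2): code 1001 → (4.000,2.829)–(3.000,2.631)
cell (4,0): code 0110 → (4.000,0.147)–(5.000,0.965)
cell (4,2): code 1001 → (5.000,2.020)–(4.000,2.829)
cell (5,0): code 0010 → (5.000,0.965)–(5.024,1.000)
cell (5,1): code 0011 → (5.024,1.000)–(5.014,2.000)
cell (5,2): code 0001 → (5.014,2.000)–(5.000,2.020)
total: 10 segments, chained into 1 closed loop(s), length Σ = 8.383635

segments=10 loops=1 length=8.384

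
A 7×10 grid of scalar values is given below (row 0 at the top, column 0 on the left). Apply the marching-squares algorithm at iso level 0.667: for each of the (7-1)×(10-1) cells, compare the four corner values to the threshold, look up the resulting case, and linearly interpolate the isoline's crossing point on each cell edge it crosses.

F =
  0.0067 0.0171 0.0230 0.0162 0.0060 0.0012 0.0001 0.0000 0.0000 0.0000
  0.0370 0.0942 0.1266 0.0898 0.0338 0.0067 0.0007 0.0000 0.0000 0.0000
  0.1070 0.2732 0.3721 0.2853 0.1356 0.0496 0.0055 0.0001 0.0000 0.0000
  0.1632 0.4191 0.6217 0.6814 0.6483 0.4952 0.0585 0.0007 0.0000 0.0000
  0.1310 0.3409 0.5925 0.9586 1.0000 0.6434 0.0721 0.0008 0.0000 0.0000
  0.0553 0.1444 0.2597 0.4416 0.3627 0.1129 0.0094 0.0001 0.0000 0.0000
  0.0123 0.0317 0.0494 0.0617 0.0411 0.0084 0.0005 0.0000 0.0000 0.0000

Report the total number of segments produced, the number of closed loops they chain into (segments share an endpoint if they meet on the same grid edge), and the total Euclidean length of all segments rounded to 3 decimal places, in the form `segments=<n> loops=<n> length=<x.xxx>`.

cell (2,2): code 0100 → (2.964,3.000)–(3.000,2.759)
cell (2,3): code 1000 → (3.000,3.435)–(2.964,3.000)
cell (3,2): code 0110 → (3.000,2.759)–(4.000,2.203)
cell (3,3): code 1101 → (3.053,4.000)–(3.000,3.435)
cell (3,4): code 1000 → (4.000,4.934)–(3.053,4.000)
cell (4,2): code 0010 → (4.000,2.203)–(4.564,3.000)
cell (4,3): code 0011 → (4.564,3.000)–(4.523,4.000)
cell (4,4): code 0001 → (4.523,4.000)–(4.000,4.934)
total: 8 segments, chained into 1 closed loop(s), length Σ = 6.768538

segments=8 loops=1 length=6.769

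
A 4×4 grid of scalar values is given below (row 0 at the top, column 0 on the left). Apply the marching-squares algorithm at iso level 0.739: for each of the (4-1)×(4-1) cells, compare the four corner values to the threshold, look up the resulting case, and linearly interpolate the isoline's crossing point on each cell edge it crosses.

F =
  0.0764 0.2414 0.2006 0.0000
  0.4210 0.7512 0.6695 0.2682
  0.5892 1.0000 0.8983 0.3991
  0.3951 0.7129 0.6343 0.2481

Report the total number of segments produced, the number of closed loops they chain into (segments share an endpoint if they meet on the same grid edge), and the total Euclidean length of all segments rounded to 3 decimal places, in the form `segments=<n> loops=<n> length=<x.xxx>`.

segments=8 loops=1 length=5.867

cell (0,0): code 0100 → (0.976,1.000)–(1.000,0.963)
cell (0,1): code 1000 → (1.000,1.149)–(0.976,1.000)
cell (1,0): code 0110 → (1.000,0.963)–(2.000,0.365)
cell (1,1): code 1101 → (1.304,2.000)–(1.000,1.149)
cell (1,2): code 1000 → (2.000,2.319)–(1.304,2.000)
cell (2,0): code 0010 → (2.000,0.365)–(2.909,1.000)
cell (2,1): code 0011 → (2.909,1.000)–(2.603,2.000)
cell (2,2): code 0001 → (2.603,2.000)–(2.000,2.319)
total: 8 segments, chained into 1 closed loop(s), length Σ = 5.867161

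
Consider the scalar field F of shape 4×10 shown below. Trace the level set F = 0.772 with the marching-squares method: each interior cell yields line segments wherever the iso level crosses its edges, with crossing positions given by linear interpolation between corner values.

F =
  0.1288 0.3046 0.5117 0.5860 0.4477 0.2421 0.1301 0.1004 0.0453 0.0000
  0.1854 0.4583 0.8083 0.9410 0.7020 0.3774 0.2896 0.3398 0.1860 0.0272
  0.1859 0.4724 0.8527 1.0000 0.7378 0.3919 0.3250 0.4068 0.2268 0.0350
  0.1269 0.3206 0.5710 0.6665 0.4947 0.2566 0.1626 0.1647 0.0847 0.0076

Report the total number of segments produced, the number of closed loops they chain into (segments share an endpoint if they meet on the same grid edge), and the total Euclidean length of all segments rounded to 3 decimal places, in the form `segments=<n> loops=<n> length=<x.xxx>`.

segments=8 loops=1 length=6.631

cell (0,1): code 0100 → (0.878,2.000)–(1.000,1.896)
cell (0,2): code 1100 → (0.524,3.000)–(0.878,2.000)
cell (0,3): code 1000 → (1.000,3.707)–(0.524,3.000)
cell (1,1): code 0110 → (1.000,1.896)–(2.000,1.788)
cell (1,3): code 1001 → (2.000,3.870)–(1.000,3.707)
cell (2,1): code 0010 → (2.000,1.788)–(2.286,2.000)
cell (2,2): code 0011 → (2.286,2.000)–(2.684,3.000)
cell (2,3): code 0001 → (2.684,3.000)–(2.000,3.870)
total: 8 segments, chained into 1 closed loop(s), length Σ = 6.631159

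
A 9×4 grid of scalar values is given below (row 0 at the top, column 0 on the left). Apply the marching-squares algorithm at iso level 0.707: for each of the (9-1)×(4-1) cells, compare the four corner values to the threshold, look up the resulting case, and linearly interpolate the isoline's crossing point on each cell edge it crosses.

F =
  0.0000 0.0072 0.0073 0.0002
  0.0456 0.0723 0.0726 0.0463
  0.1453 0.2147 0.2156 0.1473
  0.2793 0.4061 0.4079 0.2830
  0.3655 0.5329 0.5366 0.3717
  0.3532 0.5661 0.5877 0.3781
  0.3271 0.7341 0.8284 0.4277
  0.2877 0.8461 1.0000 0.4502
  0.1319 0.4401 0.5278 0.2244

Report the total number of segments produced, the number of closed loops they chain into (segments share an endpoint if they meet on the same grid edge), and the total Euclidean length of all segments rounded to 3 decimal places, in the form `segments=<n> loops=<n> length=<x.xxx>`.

cell (5,0): code 0100 → (5.839,1.000)–(6.000,0.933)
cell (5,1): code 1100 → (5.496,2.000)–(5.839,1.000)
cell (5,2): code 1000 → (6.000,2.303)–(5.496,2.000)
cell (6,0): code 0110 → (6.000,0.933)–(7.000,0.751)
cell (6,2): code 1001 → (7.000,2.533)–(6.000,2.303)
cell (7,0): code 0010 → (7.000,0.751)–(7.343,1.000)
cell (7,1): code 0011 → (7.343,1.000)–(7.620,2.000)
cell (7,2): code 0001 → (7.620,2.000)–(7.000,2.533)
total: 8 segments, chained into 1 closed loop(s), length Σ = 6.142131

segments=8 loops=1 length=6.142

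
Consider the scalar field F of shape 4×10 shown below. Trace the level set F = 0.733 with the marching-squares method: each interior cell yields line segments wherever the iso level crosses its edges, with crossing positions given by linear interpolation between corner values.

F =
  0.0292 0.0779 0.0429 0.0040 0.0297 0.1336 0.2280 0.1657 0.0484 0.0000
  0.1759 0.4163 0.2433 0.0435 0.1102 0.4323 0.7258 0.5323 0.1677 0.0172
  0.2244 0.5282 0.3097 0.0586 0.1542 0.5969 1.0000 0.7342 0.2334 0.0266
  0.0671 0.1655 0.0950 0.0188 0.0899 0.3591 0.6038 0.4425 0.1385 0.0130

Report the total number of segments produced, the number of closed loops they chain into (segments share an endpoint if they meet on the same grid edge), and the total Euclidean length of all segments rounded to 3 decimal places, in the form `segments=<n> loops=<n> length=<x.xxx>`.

segments=6 loops=1 length=4.729

cell (1,5): code 0100 → (1.026,6.000)–(2.000,5.338)
cell (1,6): code 1100 → (1.994,7.000)–(1.026,6.000)
cell (1,7): code 1000 → (2.000,7.002)–(1.994,7.000)
cell (2,5): code 0010 → (2.000,5.338)–(2.674,6.000)
cell (2,6): code 0011 → (2.674,6.000)–(2.004,7.000)
cell (2,7): code 0001 → (2.004,7.000)–(2.000,7.002)
total: 6 segments, chained into 1 closed loop(s), length Σ = 4.728972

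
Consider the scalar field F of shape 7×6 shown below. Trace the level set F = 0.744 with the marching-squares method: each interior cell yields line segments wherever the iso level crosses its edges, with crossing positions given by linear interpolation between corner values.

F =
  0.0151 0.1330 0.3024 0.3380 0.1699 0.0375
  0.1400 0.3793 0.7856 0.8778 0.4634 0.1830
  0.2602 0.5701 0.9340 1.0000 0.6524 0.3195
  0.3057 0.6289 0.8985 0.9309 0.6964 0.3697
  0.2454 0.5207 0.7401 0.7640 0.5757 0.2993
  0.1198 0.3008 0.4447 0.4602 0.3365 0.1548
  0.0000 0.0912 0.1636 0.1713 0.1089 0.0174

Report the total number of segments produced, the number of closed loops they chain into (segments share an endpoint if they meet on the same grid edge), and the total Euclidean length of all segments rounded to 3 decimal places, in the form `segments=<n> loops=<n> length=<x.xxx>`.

segments=12 loops=1 length=9.200

cell (0,1): code 0100 → (0.914,2.000)–(1.000,1.898)
cell (0,2): code 1100 → (0.752,3.000)–(0.914,2.000)
cell (0,3): code 1000 → (1.000,3.323)–(0.752,3.000)
cell (1,1): code 0110 → (1.000,1.898)–(2.000,1.478)
cell (1,3): code 1001 → (2.000,3.736)–(1.000,3.323)
cell (2,1): code 0110 → (2.000,1.478)–(3.000,1.427)
cell (2,3): code 1001 → (3.000,3.797)–(2.000,3.736)
cell (3,1): code 0010 → (3.000,1.427)–(3.975,2.000)
cell (3,2): code 0111 → (3.975,2.000)–(4.000,2.163)
cell (3,3): code 1001 → (4.000,3.106)–(3.000,3.797)
cell (4,2): code 0010 → (4.000,2.163)–(4.066,3.000)
cell (4,3): code 0001 → (4.066,3.000)–(4.000,3.106)
total: 12 segments, chained into 1 closed loop(s), length Σ = 9.199694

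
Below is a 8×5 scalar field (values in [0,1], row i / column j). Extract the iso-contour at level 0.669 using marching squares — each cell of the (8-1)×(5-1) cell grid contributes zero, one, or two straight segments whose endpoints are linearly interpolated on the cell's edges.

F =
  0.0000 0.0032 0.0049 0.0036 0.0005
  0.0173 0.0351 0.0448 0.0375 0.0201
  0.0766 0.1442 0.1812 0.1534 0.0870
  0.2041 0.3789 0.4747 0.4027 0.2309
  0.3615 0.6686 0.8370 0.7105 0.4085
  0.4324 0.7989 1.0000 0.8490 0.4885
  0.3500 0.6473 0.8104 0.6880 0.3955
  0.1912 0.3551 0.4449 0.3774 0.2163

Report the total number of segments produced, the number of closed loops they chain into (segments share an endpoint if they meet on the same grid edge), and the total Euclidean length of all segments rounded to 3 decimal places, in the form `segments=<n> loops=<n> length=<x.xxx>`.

cell (3,1): code 0100 → (3.536,2.000)–(4.000,1.002)
cell (3,2): code 1100 → (3.865,3.000)–(3.536,2.000)
cell (3,3): code 1000 → (4.000,3.137)–(3.865,3.000)
cell (4,0): code 0100 → (4.003,1.000)–(5.000,0.646)
cell (4,1): code 1110 → (4.000,1.002)–(4.003,1.000)
cell (4,3): code 1001 → (5.000,3.499)–(4.000,3.137)
cell (5,0): code 0010 → (5.000,0.646)–(5.857,1.000)
cell (5,1): code 0111 → (5.857,1.000)–(6.000,1.133)
cell (5,3): code 1001 → (6.000,3.065)–(5.000,3.499)
cell (6,1): code 0010 → (6.000,1.133)–(6.387,2.000)
cell (6,2): code 0011 → (6.387,2.000)–(6.061,3.000)
cell (6,3): code 0001 → (6.061,3.000)–(6.000,3.065)
total: 12 segments, chained into 1 closed loop(s), length Σ = 8.773978

segments=12 loops=1 length=8.774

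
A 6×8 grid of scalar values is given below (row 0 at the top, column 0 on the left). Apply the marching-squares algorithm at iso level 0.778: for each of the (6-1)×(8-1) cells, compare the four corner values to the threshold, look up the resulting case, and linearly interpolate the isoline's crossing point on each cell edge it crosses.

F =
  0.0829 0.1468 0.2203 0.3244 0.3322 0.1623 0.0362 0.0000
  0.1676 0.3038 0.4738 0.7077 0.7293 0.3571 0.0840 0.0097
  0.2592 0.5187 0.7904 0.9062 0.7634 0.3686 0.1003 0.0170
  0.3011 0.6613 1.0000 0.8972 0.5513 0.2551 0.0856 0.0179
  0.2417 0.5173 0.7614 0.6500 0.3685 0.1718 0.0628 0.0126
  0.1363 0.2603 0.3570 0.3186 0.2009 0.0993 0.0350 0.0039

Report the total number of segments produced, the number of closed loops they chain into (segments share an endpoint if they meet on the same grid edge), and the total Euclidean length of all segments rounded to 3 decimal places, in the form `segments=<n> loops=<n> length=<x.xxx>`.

segments=8 loops=1 length=7.476

cell (1,1): code 0100 → (1.961,2.000)–(2.000,1.954)
cell (1,2): code 1100 → (1.354,3.000)–(1.961,2.000)
cell (1,3): code 1000 → (2.000,3.898)–(1.354,3.000)
cell (2,1): code 0110 → (2.000,1.954)–(3.000,1.345)
cell (2,3): code 1001 → (3.000,3.345)–(2.000,3.898)
cell (3,1): code 0010 → (3.000,1.345)–(3.930,2.000)
cell (3,2): code 0011 → (3.930,2.000)–(3.482,3.000)
cell (3,3): code 0001 → (3.482,3.000)–(3.000,3.345)
total: 8 segments, chained into 1 closed loop(s), length Σ = 7.476429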